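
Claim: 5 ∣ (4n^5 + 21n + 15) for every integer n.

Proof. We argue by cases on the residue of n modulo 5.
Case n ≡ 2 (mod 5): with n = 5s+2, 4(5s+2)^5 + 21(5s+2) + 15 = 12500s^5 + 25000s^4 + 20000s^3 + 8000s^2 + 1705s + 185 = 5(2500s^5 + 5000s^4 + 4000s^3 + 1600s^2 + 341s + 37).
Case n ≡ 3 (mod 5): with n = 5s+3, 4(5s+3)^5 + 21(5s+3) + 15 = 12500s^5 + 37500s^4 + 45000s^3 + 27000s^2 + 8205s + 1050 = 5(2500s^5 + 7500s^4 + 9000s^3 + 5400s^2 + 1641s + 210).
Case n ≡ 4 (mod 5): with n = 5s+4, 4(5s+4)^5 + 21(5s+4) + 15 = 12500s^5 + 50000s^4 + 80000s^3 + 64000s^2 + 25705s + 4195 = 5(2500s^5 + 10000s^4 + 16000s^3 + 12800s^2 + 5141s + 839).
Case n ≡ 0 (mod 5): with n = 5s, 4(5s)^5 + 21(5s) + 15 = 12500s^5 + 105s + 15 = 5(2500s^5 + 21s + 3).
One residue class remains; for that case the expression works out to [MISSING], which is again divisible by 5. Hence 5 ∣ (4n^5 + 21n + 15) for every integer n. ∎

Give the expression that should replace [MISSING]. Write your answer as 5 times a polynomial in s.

5(2500s^5 + 2500s^4 + 1000s^3 + 200s^2 + 41s + 8)

Only n ≡ 1 (mod 5) is unaccounted for. Put n = 5s+1:
4(5s+1)^5 + 21(5s+1) + 15 expands to 12500s^5 + 12500s^4 + 5000s^3 + 1000s^2 + 205s + 40,
and factoring out 5 leaves 5(2500s^5 + 2500s^4 + 1000s^3 + 200s^2 + 41s + 8).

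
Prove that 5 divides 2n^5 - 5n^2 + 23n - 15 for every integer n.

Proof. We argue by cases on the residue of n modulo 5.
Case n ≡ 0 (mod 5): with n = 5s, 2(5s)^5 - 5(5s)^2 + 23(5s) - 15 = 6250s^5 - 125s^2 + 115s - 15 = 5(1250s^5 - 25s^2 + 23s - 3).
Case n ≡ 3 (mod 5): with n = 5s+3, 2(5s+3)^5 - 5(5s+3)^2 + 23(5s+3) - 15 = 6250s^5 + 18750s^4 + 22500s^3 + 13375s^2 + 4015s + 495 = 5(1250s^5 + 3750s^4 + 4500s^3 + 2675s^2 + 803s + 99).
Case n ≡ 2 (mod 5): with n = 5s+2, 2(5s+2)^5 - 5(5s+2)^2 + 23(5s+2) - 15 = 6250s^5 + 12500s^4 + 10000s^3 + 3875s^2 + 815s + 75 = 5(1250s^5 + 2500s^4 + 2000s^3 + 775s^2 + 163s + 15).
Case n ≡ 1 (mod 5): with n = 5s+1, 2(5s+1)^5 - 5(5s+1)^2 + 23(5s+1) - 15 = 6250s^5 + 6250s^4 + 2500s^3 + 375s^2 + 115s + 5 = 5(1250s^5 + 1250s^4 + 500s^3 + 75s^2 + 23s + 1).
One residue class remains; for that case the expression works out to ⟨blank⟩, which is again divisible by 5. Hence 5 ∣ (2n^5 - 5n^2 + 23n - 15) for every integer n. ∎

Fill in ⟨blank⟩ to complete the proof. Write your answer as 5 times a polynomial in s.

The residues treated are {0, 3, 2, 1}, so the missing case is n ≡ 4 (mod 5); write n = 5s+4.
Then 2(5s+4)^5 - 5(5s+4)^2 + 23(5s+4) - 15 = 6250s^5 + 25000s^4 + 40000s^3 + 31875s^2 + 12715s + 2045 = 5(1250s^5 + 5000s^4 + 8000s^3 + 6375s^2 + 2543s + 409).

5(1250s^5 + 5000s^4 + 8000s^3 + 6375s^2 + 2543s + 409)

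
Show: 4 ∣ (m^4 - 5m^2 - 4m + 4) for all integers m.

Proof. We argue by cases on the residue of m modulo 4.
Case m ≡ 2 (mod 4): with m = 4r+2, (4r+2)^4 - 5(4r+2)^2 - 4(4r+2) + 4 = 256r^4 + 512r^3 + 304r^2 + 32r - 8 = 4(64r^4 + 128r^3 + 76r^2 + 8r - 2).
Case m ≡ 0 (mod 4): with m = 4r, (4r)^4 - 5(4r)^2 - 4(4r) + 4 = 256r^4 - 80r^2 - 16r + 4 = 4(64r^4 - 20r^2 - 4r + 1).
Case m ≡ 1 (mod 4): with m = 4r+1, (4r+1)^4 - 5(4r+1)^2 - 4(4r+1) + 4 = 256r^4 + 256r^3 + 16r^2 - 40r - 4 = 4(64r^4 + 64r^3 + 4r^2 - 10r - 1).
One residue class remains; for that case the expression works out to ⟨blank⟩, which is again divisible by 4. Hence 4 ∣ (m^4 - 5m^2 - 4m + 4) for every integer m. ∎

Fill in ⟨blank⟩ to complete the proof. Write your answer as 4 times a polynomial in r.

4(64r^4 + 192r^3 + 196r^2 + 74r + 7)

Only m ≡ 3 (mod 4) is unaccounted for. Put m = 4r+3:
(4r+3)^4 - 5(4r+3)^2 - 4(4r+3) + 4 expands to 256r^4 + 768r^3 + 784r^2 + 296r + 28,
and factoring out 4 leaves 4(64r^4 + 192r^3 + 196r^2 + 74r + 7).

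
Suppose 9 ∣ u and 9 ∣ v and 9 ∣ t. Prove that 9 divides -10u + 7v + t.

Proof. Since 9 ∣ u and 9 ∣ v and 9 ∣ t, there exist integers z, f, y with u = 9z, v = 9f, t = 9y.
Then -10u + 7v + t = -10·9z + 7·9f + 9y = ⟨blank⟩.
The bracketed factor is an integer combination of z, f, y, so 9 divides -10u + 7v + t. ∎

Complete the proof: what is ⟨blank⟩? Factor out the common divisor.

Pull the common 9 out of every term: -10·9z + 7·9f + 9y = 9(7f + y - 10z).
7f + y - 10z is an integer, which exhibits the divisibility.

9(7f + y - 10z)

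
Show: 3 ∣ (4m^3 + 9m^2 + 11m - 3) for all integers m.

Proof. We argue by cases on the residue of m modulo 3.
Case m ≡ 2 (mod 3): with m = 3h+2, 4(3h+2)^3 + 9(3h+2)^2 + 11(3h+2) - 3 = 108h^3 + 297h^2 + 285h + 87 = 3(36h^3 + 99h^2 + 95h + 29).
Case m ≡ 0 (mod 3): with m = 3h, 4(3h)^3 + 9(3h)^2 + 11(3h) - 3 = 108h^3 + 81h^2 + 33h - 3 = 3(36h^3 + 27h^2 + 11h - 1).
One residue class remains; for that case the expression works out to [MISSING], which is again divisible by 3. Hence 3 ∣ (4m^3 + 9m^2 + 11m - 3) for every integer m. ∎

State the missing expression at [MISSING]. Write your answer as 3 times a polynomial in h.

Only m ≡ 1 (mod 3) is unaccounted for. Put m = 3h+1:
4(3h+1)^3 + 9(3h+1)^2 + 11(3h+1) - 3 expands to 108h^3 + 189h^2 + 123h + 21,
and factoring out 3 leaves 3(36h^3 + 63h^2 + 41h + 7).

3(36h^3 + 63h^2 + 41h + 7)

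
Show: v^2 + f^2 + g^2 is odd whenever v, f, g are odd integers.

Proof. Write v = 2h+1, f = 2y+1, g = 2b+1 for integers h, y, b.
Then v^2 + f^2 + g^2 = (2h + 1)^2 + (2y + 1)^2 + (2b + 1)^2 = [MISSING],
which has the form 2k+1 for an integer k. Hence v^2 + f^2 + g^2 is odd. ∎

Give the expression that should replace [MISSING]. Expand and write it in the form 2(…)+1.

2(2b^2 + 2b + 2h^2 + 2h + 2y^2 + 2y + 1) + 1

Expanding: (2h + 1)^2 + (2y + 1)^2 + (2b + 1)^2 = 4b^2 + 4b + 4h^2 + 4h + 4y^2 + 4y + 3.
Every term except the constant is even, so this is 2(2b^2 + 2b + 2h^2 + 2h + 2y^2 + 2y + 1) + 1,
and 2b^2 + 2b + 2h^2 + 2h + 2y^2 + 2y + 1 ∈ ℤ gives the required form.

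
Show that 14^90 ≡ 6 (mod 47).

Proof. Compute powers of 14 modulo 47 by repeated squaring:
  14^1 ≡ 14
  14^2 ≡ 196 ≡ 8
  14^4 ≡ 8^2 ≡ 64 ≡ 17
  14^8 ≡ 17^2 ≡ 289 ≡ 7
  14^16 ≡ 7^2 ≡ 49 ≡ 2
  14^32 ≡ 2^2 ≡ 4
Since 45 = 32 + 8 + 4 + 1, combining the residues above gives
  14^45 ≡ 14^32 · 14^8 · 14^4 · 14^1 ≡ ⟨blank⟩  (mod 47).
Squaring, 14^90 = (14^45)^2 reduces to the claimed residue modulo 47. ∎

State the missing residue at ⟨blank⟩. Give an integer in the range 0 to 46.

37

14^32 · 14^8 · 14^4 · 14^1 ≡ 4 · 7 · 17 · 14 = 6664.
6664 mod 47 = 37, so 14^45 ≡ 37 (mod 47).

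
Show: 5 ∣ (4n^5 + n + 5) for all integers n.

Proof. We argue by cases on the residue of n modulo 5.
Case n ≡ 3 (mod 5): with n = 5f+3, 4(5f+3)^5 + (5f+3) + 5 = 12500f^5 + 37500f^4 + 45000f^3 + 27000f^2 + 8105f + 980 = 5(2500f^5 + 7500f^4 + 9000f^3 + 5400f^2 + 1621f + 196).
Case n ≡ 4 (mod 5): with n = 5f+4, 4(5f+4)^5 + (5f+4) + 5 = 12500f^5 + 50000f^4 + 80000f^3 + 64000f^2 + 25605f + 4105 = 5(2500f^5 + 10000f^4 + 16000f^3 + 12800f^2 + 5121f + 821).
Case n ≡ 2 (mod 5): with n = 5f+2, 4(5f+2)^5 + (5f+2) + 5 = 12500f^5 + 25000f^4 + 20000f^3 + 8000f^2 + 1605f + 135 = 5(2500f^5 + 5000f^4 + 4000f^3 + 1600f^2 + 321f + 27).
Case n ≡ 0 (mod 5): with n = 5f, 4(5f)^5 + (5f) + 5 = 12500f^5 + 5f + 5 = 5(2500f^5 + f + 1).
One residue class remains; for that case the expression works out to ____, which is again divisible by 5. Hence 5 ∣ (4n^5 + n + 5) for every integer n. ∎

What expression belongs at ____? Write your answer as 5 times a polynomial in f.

The residues treated are {3, 4, 2, 0}, so the missing case is n ≡ 1 (mod 5); write n = 5f+1.
Then 4(5f+1)^5 + (5f+1) + 5 = 12500f^5 + 12500f^4 + 5000f^3 + 1000f^2 + 105f + 10 = 5(2500f^5 + 2500f^4 + 1000f^3 + 200f^2 + 21f + 2).

5(2500f^5 + 2500f^4 + 1000f^3 + 200f^2 + 21f + 2)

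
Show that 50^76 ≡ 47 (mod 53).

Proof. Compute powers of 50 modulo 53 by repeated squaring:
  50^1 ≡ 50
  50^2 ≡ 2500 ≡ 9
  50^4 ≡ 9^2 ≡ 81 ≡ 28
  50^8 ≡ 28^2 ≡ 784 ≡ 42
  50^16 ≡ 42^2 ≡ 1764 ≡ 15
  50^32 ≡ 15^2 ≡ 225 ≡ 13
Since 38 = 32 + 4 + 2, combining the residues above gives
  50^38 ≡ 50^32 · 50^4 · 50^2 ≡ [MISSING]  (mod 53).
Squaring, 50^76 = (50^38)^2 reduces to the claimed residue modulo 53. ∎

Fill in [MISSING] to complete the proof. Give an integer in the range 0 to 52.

50^32 · 50^4 · 50^2 ≡ 13 · 28 · 9 = 3276.
3276 mod 53 = 43, so 50^38 ≡ 43 (mod 53).

43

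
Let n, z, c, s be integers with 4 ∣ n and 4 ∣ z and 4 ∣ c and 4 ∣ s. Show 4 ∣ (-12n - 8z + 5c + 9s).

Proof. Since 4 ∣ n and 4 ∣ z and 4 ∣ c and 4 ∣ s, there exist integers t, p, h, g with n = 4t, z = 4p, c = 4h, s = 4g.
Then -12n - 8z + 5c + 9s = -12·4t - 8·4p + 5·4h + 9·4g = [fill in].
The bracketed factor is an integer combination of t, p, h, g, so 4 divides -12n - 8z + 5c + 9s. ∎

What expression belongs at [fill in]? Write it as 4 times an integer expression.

Pull the common 4 out of every term: -12·4t - 8·4p + 5·4h + 9·4g = 4(9g + 5h - 8p - 12t).
9g + 5h - 8p - 12t is an integer, which exhibits the divisibility.

4(9g + 5h - 8p - 12t)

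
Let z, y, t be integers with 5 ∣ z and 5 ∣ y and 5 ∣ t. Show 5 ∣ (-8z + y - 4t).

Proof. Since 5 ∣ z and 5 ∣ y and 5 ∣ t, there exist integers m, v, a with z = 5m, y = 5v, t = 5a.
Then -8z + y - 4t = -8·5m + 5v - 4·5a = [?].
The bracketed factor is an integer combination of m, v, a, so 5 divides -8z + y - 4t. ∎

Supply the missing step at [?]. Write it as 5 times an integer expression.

5(-4a - 8m + v)

Each term has a factor of 5: -8·5m + 5v - 4·5a = 5·(-4a - 8m + v).
Since -4a - 8m + v is an integer, 5 ∣ (-8z + y - 4t).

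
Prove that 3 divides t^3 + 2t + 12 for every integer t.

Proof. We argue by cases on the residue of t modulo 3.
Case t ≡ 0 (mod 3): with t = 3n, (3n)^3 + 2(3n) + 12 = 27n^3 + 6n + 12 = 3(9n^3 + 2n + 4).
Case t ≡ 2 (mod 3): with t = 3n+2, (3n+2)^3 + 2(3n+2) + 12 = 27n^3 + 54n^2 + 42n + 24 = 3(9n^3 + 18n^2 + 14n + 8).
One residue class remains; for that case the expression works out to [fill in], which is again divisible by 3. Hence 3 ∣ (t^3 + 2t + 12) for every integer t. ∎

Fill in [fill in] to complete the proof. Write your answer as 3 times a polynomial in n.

The residues treated are {0, 2}, so the missing case is t ≡ 1 (mod 3); write t = 3n+1.
Then (3n+1)^3 + 2(3n+1) + 12 = 27n^3 + 27n^2 + 15n + 15 = 3(9n^3 + 9n^2 + 5n + 5).

3(9n^3 + 9n^2 + 5n + 5)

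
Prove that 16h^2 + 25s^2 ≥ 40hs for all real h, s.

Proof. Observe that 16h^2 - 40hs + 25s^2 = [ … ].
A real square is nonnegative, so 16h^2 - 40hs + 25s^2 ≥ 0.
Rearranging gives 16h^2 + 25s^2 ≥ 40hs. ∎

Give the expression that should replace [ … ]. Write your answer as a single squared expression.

16h^2 - 40hs + 25s^2 is a perfect-square trinomial: the outer terms are (4h)^2 and (5s)^2, and the cross term is -2·4h·5s.
So 16h^2 - 40hs + 25s^2 = (4h - 5s)^2 ≥ 0.

(4h - 5s)^2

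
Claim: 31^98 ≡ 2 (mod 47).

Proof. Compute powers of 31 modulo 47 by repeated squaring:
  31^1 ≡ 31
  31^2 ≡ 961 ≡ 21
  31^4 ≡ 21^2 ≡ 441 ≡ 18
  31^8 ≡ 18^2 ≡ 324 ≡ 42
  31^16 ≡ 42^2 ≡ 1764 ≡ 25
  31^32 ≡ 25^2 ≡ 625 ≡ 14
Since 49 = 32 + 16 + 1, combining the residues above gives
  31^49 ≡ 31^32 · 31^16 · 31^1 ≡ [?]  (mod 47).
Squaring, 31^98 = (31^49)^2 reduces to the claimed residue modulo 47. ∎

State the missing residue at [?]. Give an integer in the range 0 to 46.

40

31^32 · 31^16 · 31^1 ≡ 14 · 25 · 31 = 10850.
10850 mod 47 = 40, so 31^49 ≡ 40 (mod 47).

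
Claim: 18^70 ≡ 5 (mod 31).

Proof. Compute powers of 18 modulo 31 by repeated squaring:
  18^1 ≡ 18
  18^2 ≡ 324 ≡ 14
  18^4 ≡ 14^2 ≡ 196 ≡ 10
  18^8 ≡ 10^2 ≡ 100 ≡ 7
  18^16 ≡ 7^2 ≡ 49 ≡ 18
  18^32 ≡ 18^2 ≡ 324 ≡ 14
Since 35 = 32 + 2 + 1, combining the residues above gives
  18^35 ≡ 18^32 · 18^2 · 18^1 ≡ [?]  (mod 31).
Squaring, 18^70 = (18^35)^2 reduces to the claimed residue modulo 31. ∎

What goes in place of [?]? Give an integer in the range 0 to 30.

25

Multiply the listed residues: 14 · 14 · 18 = 196 → 3528.
Reducing modulo 31: 3528 = 113·31 + 25, so 18^35 ≡ 25.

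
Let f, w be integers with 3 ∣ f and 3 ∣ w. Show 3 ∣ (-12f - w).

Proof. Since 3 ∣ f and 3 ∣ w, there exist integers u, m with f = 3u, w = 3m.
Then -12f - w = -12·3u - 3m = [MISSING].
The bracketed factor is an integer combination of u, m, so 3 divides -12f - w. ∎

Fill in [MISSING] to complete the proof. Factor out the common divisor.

3(-m - 12u)

Pull the common 3 out of every term: -12·3u - 3m = 3(-m - 12u).
-m - 12u is an integer, which exhibits the divisibility.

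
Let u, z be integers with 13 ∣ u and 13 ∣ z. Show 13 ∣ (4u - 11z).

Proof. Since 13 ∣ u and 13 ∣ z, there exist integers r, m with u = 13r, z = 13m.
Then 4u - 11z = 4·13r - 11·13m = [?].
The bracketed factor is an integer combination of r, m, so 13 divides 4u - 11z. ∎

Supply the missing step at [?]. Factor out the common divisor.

13(-11m + 4r)

Each term has a factor of 13: 4·13r - 11·13m = 13·(-11m + 4r).
Since -11m + 4r is an integer, 13 ∣ (4u - 11z).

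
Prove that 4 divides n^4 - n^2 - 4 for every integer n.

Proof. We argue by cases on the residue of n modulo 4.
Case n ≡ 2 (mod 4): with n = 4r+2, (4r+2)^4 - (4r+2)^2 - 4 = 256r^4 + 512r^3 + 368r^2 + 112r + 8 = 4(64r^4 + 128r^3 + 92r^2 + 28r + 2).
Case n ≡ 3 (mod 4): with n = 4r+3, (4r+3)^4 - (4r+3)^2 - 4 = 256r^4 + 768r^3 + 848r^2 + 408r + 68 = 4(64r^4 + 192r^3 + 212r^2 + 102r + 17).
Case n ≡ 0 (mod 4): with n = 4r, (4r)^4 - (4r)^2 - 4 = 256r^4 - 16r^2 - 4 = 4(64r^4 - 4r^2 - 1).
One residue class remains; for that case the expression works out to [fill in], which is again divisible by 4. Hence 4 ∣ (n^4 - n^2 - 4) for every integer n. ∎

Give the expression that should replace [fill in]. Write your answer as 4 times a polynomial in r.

4(64r^4 + 64r^3 + 20r^2 + 2r - 1)

Only n ≡ 1 (mod 4) is unaccounted for. Put n = 4r+1:
(4r+1)^4 - (4r+1)^2 - 4 expands to 256r^4 + 256r^3 + 80r^2 + 8r - 4,
and factoring out 4 leaves 4(64r^4 + 64r^3 + 20r^2 + 2r - 1).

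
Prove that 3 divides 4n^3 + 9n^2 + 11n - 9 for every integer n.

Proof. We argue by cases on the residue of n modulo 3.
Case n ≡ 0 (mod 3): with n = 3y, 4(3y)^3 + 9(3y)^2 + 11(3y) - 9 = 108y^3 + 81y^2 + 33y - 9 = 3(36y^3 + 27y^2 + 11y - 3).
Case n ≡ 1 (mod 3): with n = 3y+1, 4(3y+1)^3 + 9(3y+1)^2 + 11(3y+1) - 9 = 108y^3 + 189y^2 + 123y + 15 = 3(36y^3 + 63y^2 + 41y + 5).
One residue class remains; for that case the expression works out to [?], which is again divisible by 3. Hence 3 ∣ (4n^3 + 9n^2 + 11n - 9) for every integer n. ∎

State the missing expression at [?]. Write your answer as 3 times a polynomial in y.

3(36y^3 + 99y^2 + 95y + 27)

Only n ≡ 2 (mod 3) is unaccounted for. Put n = 3y+2:
4(3y+2)^3 + 9(3y+2)^2 + 11(3y+2) - 9 expands to 108y^3 + 297y^2 + 285y + 81,
and factoring out 3 leaves 3(36y^3 + 99y^2 + 95y + 27).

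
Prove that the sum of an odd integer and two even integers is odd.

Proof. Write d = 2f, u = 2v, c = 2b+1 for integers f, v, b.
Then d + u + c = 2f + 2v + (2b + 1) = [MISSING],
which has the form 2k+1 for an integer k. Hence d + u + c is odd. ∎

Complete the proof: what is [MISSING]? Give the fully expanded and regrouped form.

2f + 2v + (2b + 1) = 2b + 2f + 2v + 1
= 2(b + f + v) + 1.
Since b + f + v is an integer, the sum is of the form 2k+1 for an integer k.

2(b + f + v) + 1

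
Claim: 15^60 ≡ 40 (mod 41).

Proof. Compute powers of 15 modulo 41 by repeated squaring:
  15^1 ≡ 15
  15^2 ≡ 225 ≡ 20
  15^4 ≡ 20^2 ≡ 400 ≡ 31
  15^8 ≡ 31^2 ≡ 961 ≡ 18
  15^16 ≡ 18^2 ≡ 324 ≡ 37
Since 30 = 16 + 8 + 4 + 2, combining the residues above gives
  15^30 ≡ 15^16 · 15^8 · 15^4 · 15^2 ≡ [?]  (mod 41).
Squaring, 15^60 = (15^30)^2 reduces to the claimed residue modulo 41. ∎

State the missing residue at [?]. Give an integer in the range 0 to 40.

Multiply the listed residues: 37 · 18 · 31 · 20 = 666 → 20646 → 412920.
Reducing modulo 41: 412920 = 10071·41 + 9, so 15^30 ≡ 9.

9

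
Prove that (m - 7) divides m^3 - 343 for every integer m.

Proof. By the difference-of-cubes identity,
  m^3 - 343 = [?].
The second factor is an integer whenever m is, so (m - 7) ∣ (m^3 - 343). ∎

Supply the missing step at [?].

(m - 7)(m^2 + 7m + 49)

a^3 - b^3 = (a - b)(a^2 + ab + b^2). With a = m, b = 7:
m^3 - 343 = (m - 7)(m^2 + 7m + 49).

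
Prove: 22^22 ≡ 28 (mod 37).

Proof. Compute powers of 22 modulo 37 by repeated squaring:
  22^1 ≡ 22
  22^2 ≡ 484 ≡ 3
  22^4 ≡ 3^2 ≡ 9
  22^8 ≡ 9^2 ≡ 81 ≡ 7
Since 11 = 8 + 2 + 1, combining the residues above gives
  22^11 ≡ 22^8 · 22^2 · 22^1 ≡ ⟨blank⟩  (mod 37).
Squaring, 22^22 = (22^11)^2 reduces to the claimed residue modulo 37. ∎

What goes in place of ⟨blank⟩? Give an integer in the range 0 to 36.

Multiply the listed residues: 7 · 3 · 22 = 21 → 462.
Reducing modulo 37: 462 = 12·37 + 18, so 22^11 ≡ 18.

18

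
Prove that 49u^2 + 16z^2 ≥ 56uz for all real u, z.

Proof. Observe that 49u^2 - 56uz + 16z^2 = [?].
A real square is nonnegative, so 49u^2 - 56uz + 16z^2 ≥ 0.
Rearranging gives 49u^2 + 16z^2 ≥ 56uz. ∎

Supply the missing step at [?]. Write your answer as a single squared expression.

(7u - 4z)^2

49u^2 - 56uz + 16z^2 is a perfect-square trinomial: the outer terms are (7u)^2 and (4z)^2, and the cross term is -2·7u·4z.
So 49u^2 - 56uz + 16z^2 = (7u - 4z)^2 ≥ 0.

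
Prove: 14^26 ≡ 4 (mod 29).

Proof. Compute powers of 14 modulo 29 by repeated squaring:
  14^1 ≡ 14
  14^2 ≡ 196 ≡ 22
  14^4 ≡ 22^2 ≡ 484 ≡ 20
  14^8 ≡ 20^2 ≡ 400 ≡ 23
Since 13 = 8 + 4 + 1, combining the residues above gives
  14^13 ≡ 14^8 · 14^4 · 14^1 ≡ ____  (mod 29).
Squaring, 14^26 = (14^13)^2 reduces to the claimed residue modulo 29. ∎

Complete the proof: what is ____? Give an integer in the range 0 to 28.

Multiply the listed residues: 23 · 20 · 14 = 460 → 6440.
Reducing modulo 29: 6440 = 222·29 + 2, so 14^13 ≡ 2.

2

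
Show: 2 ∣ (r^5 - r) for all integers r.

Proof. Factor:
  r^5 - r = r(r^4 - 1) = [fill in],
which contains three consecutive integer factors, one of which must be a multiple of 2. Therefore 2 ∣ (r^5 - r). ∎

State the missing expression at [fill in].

(r - 1)r(r + 1)(r^2 + 1)

r^4 - 1 = (r^2 - 1)(r^2 + 1), and r^2 - 1 = (r-1)(r+1).
So r(r^4 - 1) = (r - 1)r(r + 1)(r^2 + 1).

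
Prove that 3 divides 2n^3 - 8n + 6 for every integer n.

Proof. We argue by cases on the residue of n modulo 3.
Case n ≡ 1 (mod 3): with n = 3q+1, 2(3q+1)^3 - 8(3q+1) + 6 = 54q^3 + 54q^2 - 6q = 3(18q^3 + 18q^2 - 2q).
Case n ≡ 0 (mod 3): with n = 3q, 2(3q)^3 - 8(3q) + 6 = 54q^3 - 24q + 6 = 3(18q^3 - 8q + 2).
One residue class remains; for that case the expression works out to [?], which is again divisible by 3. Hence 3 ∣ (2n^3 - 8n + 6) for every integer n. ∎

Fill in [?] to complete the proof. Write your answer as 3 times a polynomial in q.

The residues treated are {1, 0}, so the missing case is n ≡ 2 (mod 3); write n = 3q+2.
Then 2(3q+2)^3 - 8(3q+2) + 6 = 54q^3 + 108q^2 + 48q + 6 = 3(18q^3 + 36q^2 + 16q + 2).

3(18q^3 + 36q^2 + 16q + 2)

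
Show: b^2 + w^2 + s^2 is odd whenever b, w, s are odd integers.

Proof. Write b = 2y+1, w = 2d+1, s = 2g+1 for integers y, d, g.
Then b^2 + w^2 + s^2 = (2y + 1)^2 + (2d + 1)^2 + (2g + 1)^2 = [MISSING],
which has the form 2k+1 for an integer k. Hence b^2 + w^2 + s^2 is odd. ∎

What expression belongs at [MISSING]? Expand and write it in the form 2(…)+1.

2(2d^2 + 2d + 2g^2 + 2g + 2y^2 + 2y + 1) + 1

Expanding: (2y + 1)^2 + (2d + 1)^2 + (2g + 1)^2 = 4d^2 + 4d + 4g^2 + 4g + 4y^2 + 4y + 3.
Every term except the constant is even, so this is 2(2d^2 + 2d + 2g^2 + 2g + 2y^2 + 2y + 1) + 1,
and 2d^2 + 2d + 2g^2 + 2g + 2y^2 + 2y + 1 ∈ ℤ gives the required form.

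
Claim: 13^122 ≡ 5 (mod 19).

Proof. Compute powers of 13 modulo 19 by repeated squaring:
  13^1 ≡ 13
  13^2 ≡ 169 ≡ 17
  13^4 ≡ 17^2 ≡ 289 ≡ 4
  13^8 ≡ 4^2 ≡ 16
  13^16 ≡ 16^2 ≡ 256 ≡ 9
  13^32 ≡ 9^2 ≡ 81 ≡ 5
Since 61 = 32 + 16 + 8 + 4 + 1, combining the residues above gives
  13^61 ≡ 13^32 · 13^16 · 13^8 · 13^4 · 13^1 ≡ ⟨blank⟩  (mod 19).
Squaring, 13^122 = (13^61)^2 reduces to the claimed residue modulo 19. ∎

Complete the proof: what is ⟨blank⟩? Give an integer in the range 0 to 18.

10

Multiply the listed residues: 5 · 9 · 16 · 4 · 13 = 45 → 720 → 2880 → 37440.
Reducing modulo 19: 37440 = 1970·19 + 10, so 13^61 ≡ 10.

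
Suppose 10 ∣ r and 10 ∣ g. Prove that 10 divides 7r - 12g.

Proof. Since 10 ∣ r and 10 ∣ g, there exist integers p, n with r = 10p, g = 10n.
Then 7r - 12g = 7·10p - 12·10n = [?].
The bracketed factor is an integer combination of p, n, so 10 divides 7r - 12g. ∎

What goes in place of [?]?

10(-12n + 7p)

Pull the common 10 out of every term: 7·10p - 12·10n = 10(-12n + 7p).
-12n + 7p is an integer, which exhibits the divisibility.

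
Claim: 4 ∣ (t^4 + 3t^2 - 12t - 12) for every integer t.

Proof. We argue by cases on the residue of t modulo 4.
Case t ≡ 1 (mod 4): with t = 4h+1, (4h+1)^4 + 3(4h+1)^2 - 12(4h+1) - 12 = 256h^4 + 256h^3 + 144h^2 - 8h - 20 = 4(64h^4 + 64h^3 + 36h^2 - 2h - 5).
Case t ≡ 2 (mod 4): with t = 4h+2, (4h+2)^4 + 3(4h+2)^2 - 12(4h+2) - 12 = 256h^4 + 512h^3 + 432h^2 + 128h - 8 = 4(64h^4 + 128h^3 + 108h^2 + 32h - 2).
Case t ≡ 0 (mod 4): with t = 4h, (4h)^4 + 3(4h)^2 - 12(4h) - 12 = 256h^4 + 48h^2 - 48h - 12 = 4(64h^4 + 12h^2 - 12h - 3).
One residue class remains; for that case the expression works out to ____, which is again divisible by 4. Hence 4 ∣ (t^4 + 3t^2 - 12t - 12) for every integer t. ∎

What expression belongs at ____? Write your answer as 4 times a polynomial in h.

4(64h^4 + 192h^3 + 228h^2 + 114h + 15)

Only t ≡ 3 (mod 4) is unaccounted for. Put t = 4h+3:
(4h+3)^4 + 3(4h+3)^2 - 12(4h+3) - 12 expands to 256h^4 + 768h^3 + 912h^2 + 456h + 60,
and factoring out 4 leaves 4(64h^4 + 192h^3 + 228h^2 + 114h + 15).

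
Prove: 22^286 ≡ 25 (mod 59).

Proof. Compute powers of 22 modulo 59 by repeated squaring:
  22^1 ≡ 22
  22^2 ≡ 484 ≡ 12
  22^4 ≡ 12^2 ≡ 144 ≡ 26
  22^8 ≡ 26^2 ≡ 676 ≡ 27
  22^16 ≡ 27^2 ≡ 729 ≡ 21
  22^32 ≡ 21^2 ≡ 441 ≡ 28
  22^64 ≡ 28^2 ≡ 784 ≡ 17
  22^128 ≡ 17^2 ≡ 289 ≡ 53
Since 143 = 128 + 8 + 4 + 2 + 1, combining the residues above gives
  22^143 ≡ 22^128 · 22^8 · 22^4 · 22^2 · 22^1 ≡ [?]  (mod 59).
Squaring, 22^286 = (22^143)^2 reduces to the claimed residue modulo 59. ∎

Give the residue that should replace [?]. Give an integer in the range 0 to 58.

5

22^128 · 22^8 · 22^4 · 22^2 · 22^1 ≡ 53 · 27 · 26 · 12 · 22 = 9822384.
9822384 mod 59 = 5, so 22^143 ≡ 5 (mod 59).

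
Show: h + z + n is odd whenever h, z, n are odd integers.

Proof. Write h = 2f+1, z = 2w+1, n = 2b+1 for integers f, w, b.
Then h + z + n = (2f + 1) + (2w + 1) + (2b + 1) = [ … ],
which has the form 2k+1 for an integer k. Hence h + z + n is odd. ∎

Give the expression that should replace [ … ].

(2f + 1) + (2w + 1) + (2b + 1) = 2b + 2f + 2w + 3
= 2(b + f + w + 1) + 1.
Since b + f + w + 1 is an integer, the sum is of the form 2k+1 for an integer k.

2(b + f + w + 1) + 1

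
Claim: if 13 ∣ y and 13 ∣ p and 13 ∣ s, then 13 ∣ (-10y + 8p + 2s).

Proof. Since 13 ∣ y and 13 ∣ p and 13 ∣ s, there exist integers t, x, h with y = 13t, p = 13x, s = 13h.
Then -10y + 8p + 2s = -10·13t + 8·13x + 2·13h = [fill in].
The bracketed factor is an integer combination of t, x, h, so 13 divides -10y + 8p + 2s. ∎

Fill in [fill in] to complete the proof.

Each term has a factor of 13: -10·13t + 8·13x + 2·13h = 13·(2h - 10t + 8x).
Since 2h - 10t + 8x is an integer, 13 ∣ (-10y + 8p + 2s).

13(2h - 10t + 8x)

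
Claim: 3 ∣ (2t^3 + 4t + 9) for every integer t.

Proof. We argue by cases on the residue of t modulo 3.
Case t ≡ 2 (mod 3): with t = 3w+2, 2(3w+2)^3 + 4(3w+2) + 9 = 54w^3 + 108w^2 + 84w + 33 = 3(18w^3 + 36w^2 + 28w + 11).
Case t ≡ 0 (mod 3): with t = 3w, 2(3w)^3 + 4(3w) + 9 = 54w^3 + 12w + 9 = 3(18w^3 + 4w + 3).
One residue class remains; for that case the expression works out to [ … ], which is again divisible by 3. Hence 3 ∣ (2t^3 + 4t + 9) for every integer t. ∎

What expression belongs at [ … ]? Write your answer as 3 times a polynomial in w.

The residues treated are {2, 0}, so the missing case is t ≡ 1 (mod 3); write t = 3w+1.
Then 2(3w+1)^3 + 4(3w+1) + 9 = 54w^3 + 54w^2 + 30w + 15 = 3(18w^3 + 18w^2 + 10w + 5).

3(18w^3 + 18w^2 + 10w + 5)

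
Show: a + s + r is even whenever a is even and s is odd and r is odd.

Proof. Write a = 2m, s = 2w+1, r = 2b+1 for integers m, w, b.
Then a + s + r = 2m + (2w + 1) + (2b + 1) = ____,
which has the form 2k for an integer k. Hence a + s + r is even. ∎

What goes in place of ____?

2(b + m + w + 1)

Expanding: 2m + (2w + 1) + (2b + 1) = 2b + 2m + 2w + 2.
Every term is even; pulling out the factor of 2 gives 2(b + m + w + 1).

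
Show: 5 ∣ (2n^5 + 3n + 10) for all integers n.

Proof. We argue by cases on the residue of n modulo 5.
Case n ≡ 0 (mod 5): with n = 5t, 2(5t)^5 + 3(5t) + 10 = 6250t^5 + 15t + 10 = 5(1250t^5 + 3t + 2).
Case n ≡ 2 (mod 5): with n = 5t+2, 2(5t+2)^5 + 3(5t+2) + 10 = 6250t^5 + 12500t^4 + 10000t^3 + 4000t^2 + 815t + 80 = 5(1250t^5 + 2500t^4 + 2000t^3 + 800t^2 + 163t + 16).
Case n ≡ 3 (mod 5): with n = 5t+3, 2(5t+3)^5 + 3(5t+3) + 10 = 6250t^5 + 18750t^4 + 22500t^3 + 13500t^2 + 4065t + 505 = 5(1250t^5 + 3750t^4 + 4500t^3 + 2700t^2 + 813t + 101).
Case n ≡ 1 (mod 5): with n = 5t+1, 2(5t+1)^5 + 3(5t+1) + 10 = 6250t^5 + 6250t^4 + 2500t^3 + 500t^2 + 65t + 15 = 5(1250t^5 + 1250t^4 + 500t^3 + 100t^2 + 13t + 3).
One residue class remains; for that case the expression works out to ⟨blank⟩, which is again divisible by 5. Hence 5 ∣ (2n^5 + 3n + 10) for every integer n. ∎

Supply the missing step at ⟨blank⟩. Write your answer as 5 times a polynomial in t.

The residues treated are {0, 2, 3, 1}, so the missing case is n ≡ 4 (mod 5); write n = 5t+4.
Then 2(5t+4)^5 + 3(5t+4) + 10 = 6250t^5 + 25000t^4 + 40000t^3 + 32000t^2 + 12815t + 2070 = 5(1250t^5 + 5000t^4 + 8000t^3 + 6400t^2 + 2563t + 414).

5(1250t^5 + 5000t^4 + 8000t^3 + 6400t^2 + 2563t + 414)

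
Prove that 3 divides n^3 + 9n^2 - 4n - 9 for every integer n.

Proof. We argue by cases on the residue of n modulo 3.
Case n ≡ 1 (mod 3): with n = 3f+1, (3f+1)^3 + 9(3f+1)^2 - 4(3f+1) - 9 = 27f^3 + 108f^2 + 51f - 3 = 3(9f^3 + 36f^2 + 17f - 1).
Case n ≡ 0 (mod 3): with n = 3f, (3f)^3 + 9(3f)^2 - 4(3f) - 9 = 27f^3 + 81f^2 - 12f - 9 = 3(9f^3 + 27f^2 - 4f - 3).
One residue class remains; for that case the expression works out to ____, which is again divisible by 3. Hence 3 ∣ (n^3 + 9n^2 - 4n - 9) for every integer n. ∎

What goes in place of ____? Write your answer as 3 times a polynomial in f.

3(9f^3 + 45f^2 + 44f + 9)

The residues treated are {1, 0}, so the missing case is n ≡ 2 (mod 3); write n = 3f+2.
Then (3f+2)^3 + 9(3f+2)^2 - 4(3f+2) - 9 = 27f^3 + 135f^2 + 132f + 27 = 3(9f^3 + 45f^2 + 44f + 9).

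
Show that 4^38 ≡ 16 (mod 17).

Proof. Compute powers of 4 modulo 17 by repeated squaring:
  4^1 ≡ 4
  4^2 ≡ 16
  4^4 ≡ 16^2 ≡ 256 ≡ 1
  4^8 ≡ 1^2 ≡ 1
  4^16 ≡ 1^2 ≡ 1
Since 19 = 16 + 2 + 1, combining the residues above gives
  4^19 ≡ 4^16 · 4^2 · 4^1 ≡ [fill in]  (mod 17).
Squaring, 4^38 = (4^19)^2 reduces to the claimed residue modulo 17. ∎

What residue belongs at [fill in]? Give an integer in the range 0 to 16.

4^16 · 4^2 · 4^1 ≡ 1 · 16 · 4 = 64.
64 mod 17 = 13, so 4^19 ≡ 13 (mod 17).

13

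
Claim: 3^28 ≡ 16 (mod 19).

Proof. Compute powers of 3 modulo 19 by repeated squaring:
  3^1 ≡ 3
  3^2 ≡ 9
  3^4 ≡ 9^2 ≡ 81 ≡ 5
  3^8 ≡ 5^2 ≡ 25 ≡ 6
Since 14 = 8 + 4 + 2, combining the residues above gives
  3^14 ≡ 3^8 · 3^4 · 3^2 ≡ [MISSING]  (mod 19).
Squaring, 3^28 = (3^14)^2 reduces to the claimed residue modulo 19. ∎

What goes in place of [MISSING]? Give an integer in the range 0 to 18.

4

3^8 · 3^4 · 3^2 ≡ 6 · 5 · 9 = 270.
270 mod 19 = 4, so 3^14 ≡ 4 (mod 19).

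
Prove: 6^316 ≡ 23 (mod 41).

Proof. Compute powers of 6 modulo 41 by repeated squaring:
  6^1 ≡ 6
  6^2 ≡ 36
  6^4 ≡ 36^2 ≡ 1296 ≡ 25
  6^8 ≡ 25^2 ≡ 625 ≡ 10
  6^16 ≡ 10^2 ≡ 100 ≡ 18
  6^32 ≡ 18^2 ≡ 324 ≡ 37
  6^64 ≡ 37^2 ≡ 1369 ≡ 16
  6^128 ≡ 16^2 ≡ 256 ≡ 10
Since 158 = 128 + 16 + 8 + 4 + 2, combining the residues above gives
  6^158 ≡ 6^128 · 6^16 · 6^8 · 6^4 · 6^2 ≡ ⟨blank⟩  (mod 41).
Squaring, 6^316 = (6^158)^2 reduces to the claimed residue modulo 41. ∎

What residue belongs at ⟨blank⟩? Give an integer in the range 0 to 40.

8

6^128 · 6^16 · 6^8 · 6^4 · 6^2 ≡ 10 · 18 · 10 · 25 · 36 = 1620000.
1620000 mod 41 = 8, so 6^158 ≡ 8 (mod 41).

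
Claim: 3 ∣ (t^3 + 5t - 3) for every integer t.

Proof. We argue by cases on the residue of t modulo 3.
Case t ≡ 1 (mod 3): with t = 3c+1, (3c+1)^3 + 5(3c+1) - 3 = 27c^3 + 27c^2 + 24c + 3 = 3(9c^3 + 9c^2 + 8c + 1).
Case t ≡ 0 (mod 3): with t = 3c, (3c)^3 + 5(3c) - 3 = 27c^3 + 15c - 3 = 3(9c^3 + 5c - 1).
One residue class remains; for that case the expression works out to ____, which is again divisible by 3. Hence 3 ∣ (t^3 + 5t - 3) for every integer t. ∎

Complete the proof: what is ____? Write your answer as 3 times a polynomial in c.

Only t ≡ 2 (mod 3) is unaccounted for. Put t = 3c+2:
(3c+2)^3 + 5(3c+2) - 3 expands to 27c^3 + 54c^2 + 51c + 15,
and factoring out 3 leaves 3(9c^3 + 18c^2 + 17c + 5).

3(9c^3 + 18c^2 + 17c + 5)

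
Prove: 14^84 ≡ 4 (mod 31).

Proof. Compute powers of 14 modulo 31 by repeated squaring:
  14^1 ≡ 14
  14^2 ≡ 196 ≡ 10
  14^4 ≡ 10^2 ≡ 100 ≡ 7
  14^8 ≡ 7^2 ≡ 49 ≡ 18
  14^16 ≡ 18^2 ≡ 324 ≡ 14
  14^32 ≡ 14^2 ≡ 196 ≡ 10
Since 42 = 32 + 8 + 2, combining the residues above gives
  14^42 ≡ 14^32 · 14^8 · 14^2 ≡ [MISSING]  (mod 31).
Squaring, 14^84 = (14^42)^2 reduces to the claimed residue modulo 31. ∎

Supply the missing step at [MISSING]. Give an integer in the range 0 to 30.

14^32 · 14^8 · 14^2 ≡ 10 · 18 · 10 = 1800.
1800 mod 31 = 2, so 14^42 ≡ 2 (mod 31).

2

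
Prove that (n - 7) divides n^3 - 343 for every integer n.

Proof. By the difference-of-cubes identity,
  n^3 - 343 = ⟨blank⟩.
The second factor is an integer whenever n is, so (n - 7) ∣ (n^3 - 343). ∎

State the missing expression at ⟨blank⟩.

a^3 - b^3 = (a - b)(a^2 + ab + b^2). With a = n, b = 7:
n^3 - 343 = (n - 7)(n^2 + 7n + 49).

(n - 7)(n^2 + 7n + 49)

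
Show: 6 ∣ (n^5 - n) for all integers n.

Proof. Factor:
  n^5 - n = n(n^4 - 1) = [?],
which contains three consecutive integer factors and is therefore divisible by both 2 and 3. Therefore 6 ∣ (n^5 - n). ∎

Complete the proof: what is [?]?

n^4 - 1 = (n^2 - 1)(n^2 + 1), and n^2 - 1 = (n-1)(n+1).
So n(n^4 - 1) = (n - 1)n(n + 1)(n^2 + 1).

(n - 1)n(n + 1)(n^2 + 1)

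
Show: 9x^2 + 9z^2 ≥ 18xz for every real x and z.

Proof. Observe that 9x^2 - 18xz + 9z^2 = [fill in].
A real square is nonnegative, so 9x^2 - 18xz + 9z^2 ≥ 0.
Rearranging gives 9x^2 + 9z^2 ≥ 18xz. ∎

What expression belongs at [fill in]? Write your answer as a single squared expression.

The leading and trailing coefficients are 3^2 and 3^2, and 18 = 2·3·3, so the trinomial is (3x - 3z)^2.
Hence 9x^2 - 18xz + 9z^2 ≥ 0.

(3x - 3z)^2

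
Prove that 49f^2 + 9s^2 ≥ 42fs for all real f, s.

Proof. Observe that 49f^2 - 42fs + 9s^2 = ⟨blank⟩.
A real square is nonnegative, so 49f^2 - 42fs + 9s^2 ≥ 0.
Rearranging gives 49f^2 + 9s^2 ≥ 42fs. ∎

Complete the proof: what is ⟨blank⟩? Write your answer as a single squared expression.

(7f - 3s)^2

The leading and trailing coefficients are 7^2 and 3^2, and 42 = 2·7·3, so the trinomial is (7f - 3s)^2.
Hence 49f^2 - 42fs + 9s^2 ≥ 0.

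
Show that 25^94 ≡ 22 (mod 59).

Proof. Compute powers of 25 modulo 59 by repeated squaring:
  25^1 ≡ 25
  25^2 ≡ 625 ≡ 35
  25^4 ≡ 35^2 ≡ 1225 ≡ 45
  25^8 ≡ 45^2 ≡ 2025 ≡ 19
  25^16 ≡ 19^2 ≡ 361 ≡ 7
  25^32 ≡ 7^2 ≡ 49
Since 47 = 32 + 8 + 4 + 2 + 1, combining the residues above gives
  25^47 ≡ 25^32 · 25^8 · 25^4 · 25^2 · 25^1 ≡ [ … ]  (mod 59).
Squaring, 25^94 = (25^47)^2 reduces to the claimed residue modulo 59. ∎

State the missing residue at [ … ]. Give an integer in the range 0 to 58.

9

Multiply the listed residues: 49 · 19 · 45 · 35 · 25 = 931 → 41895 → 1466325 → 36658125.
Reducing modulo 59: 36658125 = 621324·59 + 9, so 25^47 ≡ 9.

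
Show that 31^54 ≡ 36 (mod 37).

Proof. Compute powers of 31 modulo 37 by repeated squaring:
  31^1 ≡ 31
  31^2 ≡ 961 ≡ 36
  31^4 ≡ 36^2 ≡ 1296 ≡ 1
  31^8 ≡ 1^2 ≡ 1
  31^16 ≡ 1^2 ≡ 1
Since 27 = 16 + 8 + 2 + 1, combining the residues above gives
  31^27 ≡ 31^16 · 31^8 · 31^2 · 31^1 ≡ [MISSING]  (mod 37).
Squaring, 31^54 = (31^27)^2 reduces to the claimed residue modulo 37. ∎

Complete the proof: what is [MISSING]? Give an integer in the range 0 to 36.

31^16 · 31^8 · 31^2 · 31^1 ≡ 1 · 1 · 36 · 31 = 1116.
1116 mod 37 = 6, so 31^27 ≡ 6 (mod 37).

6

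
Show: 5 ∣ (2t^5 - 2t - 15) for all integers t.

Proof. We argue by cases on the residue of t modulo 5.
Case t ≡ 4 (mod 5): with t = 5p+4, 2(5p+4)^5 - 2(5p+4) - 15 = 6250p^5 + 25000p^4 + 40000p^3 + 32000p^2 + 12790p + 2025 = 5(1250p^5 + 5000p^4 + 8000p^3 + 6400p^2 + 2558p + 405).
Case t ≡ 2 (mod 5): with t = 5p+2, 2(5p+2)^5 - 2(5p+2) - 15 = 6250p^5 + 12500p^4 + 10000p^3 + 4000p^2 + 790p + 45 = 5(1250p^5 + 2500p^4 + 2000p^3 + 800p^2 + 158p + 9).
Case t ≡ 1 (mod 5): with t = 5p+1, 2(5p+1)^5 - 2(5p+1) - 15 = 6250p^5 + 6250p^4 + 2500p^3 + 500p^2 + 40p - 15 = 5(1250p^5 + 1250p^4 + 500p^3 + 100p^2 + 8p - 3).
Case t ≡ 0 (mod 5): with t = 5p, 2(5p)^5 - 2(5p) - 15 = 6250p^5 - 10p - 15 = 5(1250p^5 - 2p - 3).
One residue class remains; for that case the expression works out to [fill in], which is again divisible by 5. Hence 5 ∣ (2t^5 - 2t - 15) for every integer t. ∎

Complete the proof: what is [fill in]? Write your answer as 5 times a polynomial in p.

Only t ≡ 3 (mod 5) is unaccounted for. Put t = 5p+3:
2(5p+3)^5 - 2(5p+3) - 15 expands to 6250p^5 + 18750p^4 + 22500p^3 + 13500p^2 + 4040p + 465,
and factoring out 5 leaves 5(1250p^5 + 3750p^4 + 4500p^3 + 2700p^2 + 808p + 93).

5(1250p^5 + 3750p^4 + 4500p^3 + 2700p^2 + 808p + 93)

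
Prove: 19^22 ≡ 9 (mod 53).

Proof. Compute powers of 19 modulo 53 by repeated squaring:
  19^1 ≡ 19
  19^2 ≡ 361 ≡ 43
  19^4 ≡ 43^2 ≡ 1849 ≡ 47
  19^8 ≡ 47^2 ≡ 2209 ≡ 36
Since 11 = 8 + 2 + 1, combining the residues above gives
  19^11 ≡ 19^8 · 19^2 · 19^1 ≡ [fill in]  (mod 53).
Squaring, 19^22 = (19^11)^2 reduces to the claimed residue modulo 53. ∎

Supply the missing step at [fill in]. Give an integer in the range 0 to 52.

50

19^8 · 19^2 · 19^1 ≡ 36 · 43 · 19 = 29412.
29412 mod 53 = 50, so 19^11 ≡ 50 (mod 53).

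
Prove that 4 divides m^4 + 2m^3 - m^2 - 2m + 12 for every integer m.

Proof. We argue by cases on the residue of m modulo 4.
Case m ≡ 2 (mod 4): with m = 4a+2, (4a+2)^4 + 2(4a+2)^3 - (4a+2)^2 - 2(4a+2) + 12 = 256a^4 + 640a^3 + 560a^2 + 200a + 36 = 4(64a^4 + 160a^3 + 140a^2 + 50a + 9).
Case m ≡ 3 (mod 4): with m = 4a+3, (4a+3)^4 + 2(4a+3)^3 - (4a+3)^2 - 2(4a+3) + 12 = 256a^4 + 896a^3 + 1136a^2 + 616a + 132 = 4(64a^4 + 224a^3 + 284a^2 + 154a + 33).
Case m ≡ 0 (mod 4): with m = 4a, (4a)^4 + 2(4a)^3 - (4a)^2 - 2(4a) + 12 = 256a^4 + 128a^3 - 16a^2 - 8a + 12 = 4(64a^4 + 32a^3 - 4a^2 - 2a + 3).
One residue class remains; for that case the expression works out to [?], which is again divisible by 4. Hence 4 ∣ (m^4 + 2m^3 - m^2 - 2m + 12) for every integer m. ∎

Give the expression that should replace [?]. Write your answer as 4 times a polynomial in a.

4(64a^4 + 96a^3 + 44a^2 + 6a + 3)

Only m ≡ 1 (mod 4) is unaccounted for. Put m = 4a+1:
(4a+1)^4 + 2(4a+1)^3 - (4a+1)^2 - 2(4a+1) + 12 expands to 256a^4 + 384a^3 + 176a^2 + 24a + 12,
and factoring out 4 leaves 4(64a^4 + 96a^3 + 44a^2 + 6a + 3).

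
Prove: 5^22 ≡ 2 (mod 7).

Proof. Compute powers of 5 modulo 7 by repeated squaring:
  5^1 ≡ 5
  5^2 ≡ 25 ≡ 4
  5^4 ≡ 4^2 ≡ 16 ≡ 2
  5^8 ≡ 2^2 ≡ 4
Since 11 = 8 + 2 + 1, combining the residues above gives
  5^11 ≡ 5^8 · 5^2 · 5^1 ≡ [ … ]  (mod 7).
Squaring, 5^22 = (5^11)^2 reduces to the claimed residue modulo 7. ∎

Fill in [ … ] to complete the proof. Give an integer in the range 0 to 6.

Multiply the listed residues: 4 · 4 · 5 = 16 → 80.
Reducing modulo 7: 80 = 11·7 + 3, so 5^11 ≡ 3.

3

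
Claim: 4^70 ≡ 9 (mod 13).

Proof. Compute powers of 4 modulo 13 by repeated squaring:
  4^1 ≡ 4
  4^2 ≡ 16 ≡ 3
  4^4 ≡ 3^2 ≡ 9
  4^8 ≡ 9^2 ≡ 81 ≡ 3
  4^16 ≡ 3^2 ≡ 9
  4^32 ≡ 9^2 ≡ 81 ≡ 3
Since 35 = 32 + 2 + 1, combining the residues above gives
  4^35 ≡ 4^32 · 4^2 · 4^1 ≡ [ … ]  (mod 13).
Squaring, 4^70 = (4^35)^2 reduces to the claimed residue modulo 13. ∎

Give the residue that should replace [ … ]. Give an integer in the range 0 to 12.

4^32 · 4^2 · 4^1 ≡ 3 · 3 · 4 = 36.
36 mod 13 = 10, so 4^35 ≡ 10 (mod 13).

10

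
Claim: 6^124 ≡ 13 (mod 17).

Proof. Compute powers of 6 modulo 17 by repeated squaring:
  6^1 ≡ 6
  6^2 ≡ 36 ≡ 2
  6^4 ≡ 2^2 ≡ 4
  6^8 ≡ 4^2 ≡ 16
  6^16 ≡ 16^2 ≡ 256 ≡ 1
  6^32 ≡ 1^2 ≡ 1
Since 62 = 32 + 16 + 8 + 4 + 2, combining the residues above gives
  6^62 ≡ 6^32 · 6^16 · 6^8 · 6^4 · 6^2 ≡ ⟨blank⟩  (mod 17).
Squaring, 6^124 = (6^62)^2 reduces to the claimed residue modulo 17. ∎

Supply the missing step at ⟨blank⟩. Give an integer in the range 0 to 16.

6^32 · 6^16 · 6^8 · 6^4 · 6^2 ≡ 1 · 1 · 16 · 4 · 2 = 128.
128 mod 17 = 9, so 6^62 ≡ 9 (mod 17).

9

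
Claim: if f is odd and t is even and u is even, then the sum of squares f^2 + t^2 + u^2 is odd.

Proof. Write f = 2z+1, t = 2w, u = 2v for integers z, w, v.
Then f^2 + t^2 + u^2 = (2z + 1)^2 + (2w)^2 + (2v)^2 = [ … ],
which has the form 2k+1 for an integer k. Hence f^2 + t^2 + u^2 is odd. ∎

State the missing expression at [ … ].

(2z + 1)^2 + (2w)^2 + (2v)^2 = 4v^2 + 4w^2 + 4z^2 + 4z + 1
= 2(2v^2 + 2w^2 + 2z^2 + 2z) + 1.
Since 2v^2 + 2w^2 + 2z^2 + 2z is an integer, the sum of squares is of the form 2k+1 for an integer k.

2(2v^2 + 2w^2 + 2z^2 + 2z) + 1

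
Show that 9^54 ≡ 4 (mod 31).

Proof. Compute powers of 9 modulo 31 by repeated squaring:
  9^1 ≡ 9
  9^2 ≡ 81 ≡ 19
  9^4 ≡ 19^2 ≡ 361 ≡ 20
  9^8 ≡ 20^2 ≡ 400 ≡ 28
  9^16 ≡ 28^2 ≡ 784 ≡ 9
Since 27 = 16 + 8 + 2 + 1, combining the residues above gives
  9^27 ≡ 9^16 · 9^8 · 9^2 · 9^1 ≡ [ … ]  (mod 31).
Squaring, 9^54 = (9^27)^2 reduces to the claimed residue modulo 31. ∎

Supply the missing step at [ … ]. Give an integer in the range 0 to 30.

2

Multiply the listed residues: 9 · 28 · 19 · 9 = 252 → 4788 → 43092.
Reducing modulo 31: 43092 = 1390·31 + 2, so 9^27 ≡ 2.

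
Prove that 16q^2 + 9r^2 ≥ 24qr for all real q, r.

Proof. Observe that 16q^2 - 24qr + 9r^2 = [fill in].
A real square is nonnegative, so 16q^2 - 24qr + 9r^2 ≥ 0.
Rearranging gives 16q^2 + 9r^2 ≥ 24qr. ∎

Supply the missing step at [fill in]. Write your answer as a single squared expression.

The leading and trailing coefficients are 4^2 and 3^2, and 24 = 2·4·3, so the trinomial is (4q - 3r)^2.
Hence 16q^2 - 24qr + 9r^2 ≥ 0.

(4q - 3r)^2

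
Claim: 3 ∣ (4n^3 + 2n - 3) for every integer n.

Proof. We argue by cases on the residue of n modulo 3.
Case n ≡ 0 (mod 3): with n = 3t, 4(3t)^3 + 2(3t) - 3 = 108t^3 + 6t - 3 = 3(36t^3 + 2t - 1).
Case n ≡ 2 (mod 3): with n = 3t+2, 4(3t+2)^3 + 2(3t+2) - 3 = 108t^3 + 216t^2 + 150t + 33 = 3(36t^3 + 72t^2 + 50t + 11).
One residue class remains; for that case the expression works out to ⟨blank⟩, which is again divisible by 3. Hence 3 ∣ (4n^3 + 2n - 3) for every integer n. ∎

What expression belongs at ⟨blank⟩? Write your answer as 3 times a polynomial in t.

The residues treated are {0, 2}, so the missing case is n ≡ 1 (mod 3); write n = 3t+1.
Then 4(3t+1)^3 + 2(3t+1) - 3 = 108t^3 + 108t^2 + 42t + 3 = 3(36t^3 + 36t^2 + 14t + 1).

3(36t^3 + 36t^2 + 14t + 1)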